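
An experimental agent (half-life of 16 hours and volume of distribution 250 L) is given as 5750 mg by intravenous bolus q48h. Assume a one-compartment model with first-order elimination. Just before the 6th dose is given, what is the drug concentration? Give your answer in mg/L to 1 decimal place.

3.3 mg/L

f = (1/2)^(τ/t½) = (1/2)^(48/16) ≈ 0.1250.
C₀ = D/Vd = 5750/250 ≈ 23.000 mg/L.
Before the 6th dose, 5 doses have been given. Superposition: Cmin = C₀·(f + f² + … + f^5).
≈ 23.000 × (0.1250 + 0.0156 + 0.0020 + 0.0002 + 0.0000) ≈ 23.000 × 0.1428 ≈ 3.284 mg/L.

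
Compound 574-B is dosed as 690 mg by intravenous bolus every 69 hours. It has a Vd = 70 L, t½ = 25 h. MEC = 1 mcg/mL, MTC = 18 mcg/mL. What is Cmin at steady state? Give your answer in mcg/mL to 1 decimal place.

1.7 mcg/mL

k = ln2/t½ = ln2/25 ≈ 0.027726 h⁻¹; fraction remaining f = e^(−kτ) = e^(−0.027726×69) ≈ 0.1476.
At steady state, accumulation factor R = 1/(1 − e^(−kτ)) ≈ 1.1732.
Each bolus raises the concentration by D/Vd = 690/70 ≈ 9.857 mcg/mL.
Cmax,ss = C₀/(1 − f) ≈ 9.857/0.8524 ≈ 11.564 mcg/mL.
Steady-state trough Cmin,ss = Cmax,ss·f ≈ 11.564 × 0.1476 ≈ 1.707 mcg/mL.
Trough 1.7 mcg/mL vs MEC 1 mcg/mL: adequate.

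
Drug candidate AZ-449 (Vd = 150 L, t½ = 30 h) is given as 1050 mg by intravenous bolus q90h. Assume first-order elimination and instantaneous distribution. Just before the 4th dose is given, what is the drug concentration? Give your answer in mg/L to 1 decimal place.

1.0 mg/L

f = (1/2)^(τ/t½) = (1/2)^(90/30) ≈ 0.1250.
C₀ = D/Vd = 1050/150 ≈ 7.000 mg/L.
Before the 4th dose, 3 doses have been given. Superposition: Cmin = C₀·(f + f² + … + f^3).
≈ 7.000 × (0.1250 + 0.0156 + 0.0020) ≈ 7.000 × 0.1426 ≈ 0.998 mg/L.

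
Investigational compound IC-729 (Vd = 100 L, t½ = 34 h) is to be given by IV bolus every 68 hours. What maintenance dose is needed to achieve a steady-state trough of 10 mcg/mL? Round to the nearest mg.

τ/t½ = 68/34 ≈ 2, so f = (1/2)^(68/34) ≈ 0.250000.
Cmin,ss = (D/Vd)·f/(1−f), so D = Cmin,ss·Vd·(1−f)/f.
D = 10 × 100 × (1−f)/f ≈ 10 × 100 × 3.00000 ≈ 3000.00 mg.

3000 mg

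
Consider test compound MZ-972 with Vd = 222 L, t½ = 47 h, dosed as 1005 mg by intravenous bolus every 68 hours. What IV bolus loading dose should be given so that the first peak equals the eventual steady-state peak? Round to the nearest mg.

1587 mg

f = (1/2)^(68/47) ≈ 0.366832; accumulation ratio R = 1/(1−f) ≈ 1.57936.
Loading dose to hit Cmax,ss on first dose: D_load = D_maint·R ≈ 1005 × 1.57936 ≈ 1587.26 mg.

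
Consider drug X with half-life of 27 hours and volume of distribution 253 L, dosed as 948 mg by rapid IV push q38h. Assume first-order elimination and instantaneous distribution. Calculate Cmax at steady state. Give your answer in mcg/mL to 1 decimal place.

k = ln2/t½ = ln2/27 ≈ 0.025672 h⁻¹; fraction remaining f = e^(−kτ) = e^(−0.025672×38) ≈ 0.3770.
At steady state, accumulation factor R = 1/(1 − e^(−kτ)) ≈ 1.6051.
Each bolus raises the concentration by D/Vd = 948/253 ≈ 3.747 mcg/mL.
Steady-state peak Cmax,ss = C₀·R ≈ 3.747 × 1.6051 ≈ 6.014 mcg/mL.

6.0 mcg/mL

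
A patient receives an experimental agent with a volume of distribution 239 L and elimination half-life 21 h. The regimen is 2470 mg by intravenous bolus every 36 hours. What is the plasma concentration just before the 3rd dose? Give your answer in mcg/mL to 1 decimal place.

f = (1/2)^(τ/t½) = (1/2)^(36/21) ≈ 0.3048.
C₀ = D/Vd = 2470/239 ≈ 10.335 mcg/mL.
Before the 3rd dose, 2 doses have been given. Superposition: Cmin = C₀·(f + f²).
≈ 10.335 × (0.3048 + 0.0929) ≈ 10.335 × 0.3977 ≈ 4.110 mcg/mL.

4.1 mcg/mL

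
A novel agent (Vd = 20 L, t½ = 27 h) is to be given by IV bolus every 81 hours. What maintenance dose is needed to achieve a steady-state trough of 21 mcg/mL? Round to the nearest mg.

2940 mg

τ/t½ = 81/27 ≈ 3, so f = (1/2)^(81/27) ≈ 0.125000.
Cmin,ss = (D/Vd)·f/(1−f), so D = Cmin,ss·Vd·(1−f)/f.
D = 21 × 20 × (1−f)/f ≈ 21 × 20 × 7.00000 ≈ 2940.00 mg.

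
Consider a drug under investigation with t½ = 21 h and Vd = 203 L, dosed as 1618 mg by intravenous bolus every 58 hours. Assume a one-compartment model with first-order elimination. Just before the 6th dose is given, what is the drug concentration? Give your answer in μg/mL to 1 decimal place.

1.4 μg/mL

f = (1/2)^(τ/t½) = (1/2)^(58/21) ≈ 0.1474.
C₀ = D/Vd = 1618/203 ≈ 7.970 μg/mL.
Before the 6th dose, 5 doses have been given. Superposition: Cmin = C₀·(f + f² + … + f^5).
≈ 7.970 × (0.1474 + 0.0217 + 0.0032 + 0.0005 + 0.0001) ≈ 7.970 × 0.1729 ≈ 1.378 μg/mL.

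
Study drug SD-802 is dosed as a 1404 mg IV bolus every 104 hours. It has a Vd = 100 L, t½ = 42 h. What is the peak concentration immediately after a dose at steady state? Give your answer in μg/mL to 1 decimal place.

17.1 μg/mL

τ/t½ = 104/42 ≈ 2.4762, so fraction remaining f = (1/2)^(104/42) ≈ 0.1797.
At steady state, accumulation factor R = 1/(1 − e^(−kτ)) ≈ 1.2191.
Each bolus raises the concentration by D/Vd = 1404/100 ≈ 14.040 μg/mL.
Cmax,ss = C₀/(1 − f) ≈ 14.040/0.8203 ≈ 17.116 μg/mL.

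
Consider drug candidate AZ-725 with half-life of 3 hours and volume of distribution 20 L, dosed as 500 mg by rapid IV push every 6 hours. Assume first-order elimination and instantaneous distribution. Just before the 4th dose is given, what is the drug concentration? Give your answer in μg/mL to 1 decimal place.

8.2 μg/mL

f = (1/2)^(τ/t½) = (1/2)^(6/3) ≈ 0.2500.
C₀ = D/Vd = 500/20 ≈ 25.000 μg/mL.
Before the 4th dose, 3 doses have been given. Superposition: Cmin = C₀·(f + f² + … + f^3).
≈ 25.000 × (0.2500 + 0.0625 + 0.0156) ≈ 25.000 × 0.3281 ≈ 8.203 μg/mL.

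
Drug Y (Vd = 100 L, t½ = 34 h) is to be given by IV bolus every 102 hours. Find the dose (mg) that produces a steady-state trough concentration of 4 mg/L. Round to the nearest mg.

2800 mg

τ/t½ = 102/34 ≈ 3, so f = (1/2)^(102/34) ≈ 0.125000.
Cmin,ss = (D/Vd)·f/(1−f), so D = Cmin,ss·Vd·(1−f)/f.
D = 4 × 100 × (1−f)/f ≈ 4 × 100 × 7.00000 ≈ 2800.00 mg.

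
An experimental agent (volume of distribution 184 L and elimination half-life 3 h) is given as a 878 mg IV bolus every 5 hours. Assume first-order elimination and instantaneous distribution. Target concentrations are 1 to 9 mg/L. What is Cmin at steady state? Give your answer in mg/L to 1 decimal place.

2.2 mg/L

Over one 5-h interval, 5/3 ≈ 1.6667 half-lives elapse, leaving f ≈ 0.3150 of each dose.
Accumulation ratio R = 1/(1 − f) ≈ 1/0.6850 ≈ 1.4599.
Each bolus raises the concentration by D/Vd = 878/184 ≈ 4.772 mg/L.
Cmax,ss = C₀/(1 − f) ≈ 4.772/0.6850 ≈ 6.966 mg/L.
Steady-state trough Cmin,ss = Cmax,ss·f ≈ 6.966 × 0.3150 ≈ 2.194 mg/L.
Trough 2.2 mg/L vs MEC 1 mg/L: adequate.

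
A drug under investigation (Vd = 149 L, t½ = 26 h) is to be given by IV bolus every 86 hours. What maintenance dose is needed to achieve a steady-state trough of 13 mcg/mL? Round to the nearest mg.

17243 mg

τ/t½ = 86/26 ≈ 3.3077, so f = (1/2)^(86/26) ≈ 0.100992.
Cmin,ss = (D/Vd)·f/(1−f), so D = Cmin,ss·Vd·(1−f)/f.
D = 13 × 149 × (1−f)/f ≈ 13 × 149 × 8.90177 ≈ 17242.73 mg.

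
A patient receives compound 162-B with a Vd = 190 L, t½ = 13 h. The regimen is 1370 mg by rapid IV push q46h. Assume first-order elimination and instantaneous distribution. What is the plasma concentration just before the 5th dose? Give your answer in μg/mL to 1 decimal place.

f = (1/2)^(τ/t½) = (1/2)^(46/13) ≈ 0.0861.
C₀ = D/Vd = 1370/190 ≈ 7.211 μg/mL.
Before the 5th dose, 4 doses have been given. Superposition: Cmin = C₀·(f + f² + … + f^4).
≈ 7.211 × (0.0861 + 0.0074 + 0.0006 + 0.0001) ≈ 7.211 × 0.0942 ≈ 0.679 μg/mL.

0.7 μg/mL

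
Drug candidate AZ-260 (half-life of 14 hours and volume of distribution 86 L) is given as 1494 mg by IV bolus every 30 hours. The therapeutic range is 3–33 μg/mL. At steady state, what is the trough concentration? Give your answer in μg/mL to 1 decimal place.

5.1 μg/mL

k = ln2/t½ = ln2/14 ≈ 0.049511 h⁻¹; fraction remaining f = e^(−kτ) = e^(−0.049511×30) ≈ 0.2264.
Accumulation ratio R = 1/(1 − f) ≈ 1/0.7736 ≈ 1.2927.
Each bolus raises the concentration by D/Vd = 1494/86 ≈ 17.372 μg/mL.
Cmax,ss = C₀/(1 − f) ≈ 17.372/0.7736 ≈ 22.456 μg/mL.
One interval later, Cmin,ss = Cmax,ss·e^(−kτ) ≈ 22.456 × 0.2264 ≈ 5.084 μg/mL.
Trough 5.1 μg/mL vs MEC 3 μg/mL: adequate.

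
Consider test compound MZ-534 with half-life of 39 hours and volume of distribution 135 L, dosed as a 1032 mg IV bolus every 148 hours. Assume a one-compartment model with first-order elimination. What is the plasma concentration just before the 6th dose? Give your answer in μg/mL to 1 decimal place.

0.6 μg/mL

f = (1/2)^(τ/t½) = (1/2)^(148/39) ≈ 0.0720.
C₀ = D/Vd = 1032/135 ≈ 7.644 μg/mL.
Before the 6th dose, 5 doses have been given. Superposition: Cmin = C₀·(f + f² + … + f^5).
≈ 7.644 × (0.0720 + 0.0052 + 0.0004 + 0.0000 + 0.0000) ≈ 7.644 × 0.0776 ≈ 0.593 μg/mL.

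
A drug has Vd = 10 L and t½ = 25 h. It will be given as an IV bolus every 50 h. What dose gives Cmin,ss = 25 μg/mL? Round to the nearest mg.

750 mg

τ/t½ = 50/25 ≈ 2, so f = (1/2)^(50/25) ≈ 0.250000.
Cmin,ss = (D/Vd)·f/(1−f), so D = Cmin,ss·Vd·(1−f)/f.
D = 25 × 10 × (1−f)/f ≈ 25 × 10 × 3.00000 ≈ 750.00 mg.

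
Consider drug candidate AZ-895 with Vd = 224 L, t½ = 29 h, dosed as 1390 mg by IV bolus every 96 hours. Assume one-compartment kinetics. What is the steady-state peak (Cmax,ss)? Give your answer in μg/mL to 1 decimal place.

τ/t½ = 96/29 ≈ 3.3103, so fraction remaining f = (1/2)^(96/29) ≈ 0.1008.
At steady state, accumulation factor R = 1/(1 − e^(−kτ)) ≈ 1.1121.
Single-dose peak C₀ = D/Vd = 1390/224 ≈ 6.205 μg/mL.
Steady-state peak Cmax,ss = C₀·R ≈ 6.205 × 1.1121 ≈ 6.901 μg/mL.

6.9 μg/mL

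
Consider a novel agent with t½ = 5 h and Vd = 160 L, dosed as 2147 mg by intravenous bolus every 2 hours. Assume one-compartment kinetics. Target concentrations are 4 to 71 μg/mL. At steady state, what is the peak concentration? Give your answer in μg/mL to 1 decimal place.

55.4 μg/mL

Over one 2-h interval, 2/5 ≈ 0.4 half-lives elapse, leaving f ≈ 0.7579 of each dose.
Accumulation ratio R = 1/(1 − f) ≈ 1/0.2421 ≈ 4.1305.
Single-dose peak C₀ = D/Vd = 2147/160 ≈ 13.419 μg/mL.
Steady-state peak Cmax,ss = C₀·R ≈ 13.419 × 4.1305 ≈ 55.427 μg/mL.
Peak 55.4 μg/mL vs MTC 71 μg/mL: below toxic threshold.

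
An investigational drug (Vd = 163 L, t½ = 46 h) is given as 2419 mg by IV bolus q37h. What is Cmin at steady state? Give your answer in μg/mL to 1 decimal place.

19.9 μg/mL

τ/t½ = 37/46 ≈ 0.80435, so fraction remaining f = (1/2)^(37/46) ≈ 0.5726.
Single-dose peak C₀ = D/Vd = 2419/163 ≈ 14.840 μg/mL.
Steady-state trough Cmin,ss = C₀·f/(1−f) ≈ 14.840 × 0.5726/0.4274 ≈ 19.882 μg/mL.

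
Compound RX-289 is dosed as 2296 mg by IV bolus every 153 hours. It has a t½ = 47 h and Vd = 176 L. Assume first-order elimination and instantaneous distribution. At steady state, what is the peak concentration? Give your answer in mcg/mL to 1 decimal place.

14.6 mcg/mL

τ/t½ = 153/47 ≈ 3.2553, so fraction remaining f = (1/2)^(153/47) ≈ 0.1047.
At steady state, accumulation factor R = 1/(1 − e^(−kτ)) ≈ 1.1169.
Each bolus raises the concentration by D/Vd = 2296/176 ≈ 13.045 mcg/mL.
Steady-state peak Cmax,ss = C₀·R ≈ 13.045 × 1.1169 ≈ 14.570 mcg/mL.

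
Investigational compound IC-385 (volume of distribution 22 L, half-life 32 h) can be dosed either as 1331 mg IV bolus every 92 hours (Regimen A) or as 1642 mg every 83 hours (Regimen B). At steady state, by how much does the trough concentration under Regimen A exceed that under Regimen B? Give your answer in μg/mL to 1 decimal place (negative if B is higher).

Regimen A: f = (1/2)^(92/32) ≈ 0.1363; Cmin,ss = (1331/22)·f/(1−f) ≈ 9.547 μg/mL.
Regimen B: f = (1/2)^(83/32) ≈ 0.1657; Cmin,ss = (1642/22)·f/(1−f) ≈ 14.823 μg/mL.
Difference ≈ 9.547 − 14.823 ≈ -5.276 μg/mL.

-5.3 μg/mL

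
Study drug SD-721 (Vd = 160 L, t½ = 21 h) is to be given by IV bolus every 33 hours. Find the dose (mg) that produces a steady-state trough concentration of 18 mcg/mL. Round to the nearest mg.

5679 mg

τ/t½ = 33/21 ≈ 1.5714, so f = (1/2)^(33/21) ≈ 0.336475.
Cmin,ss = (D/Vd)·f/(1−f), so D = Cmin,ss·Vd·(1−f)/f.
D = 18 × 160 × (1−f)/f ≈ 18 × 160 × 1.97199 ≈ 5679.33 mg.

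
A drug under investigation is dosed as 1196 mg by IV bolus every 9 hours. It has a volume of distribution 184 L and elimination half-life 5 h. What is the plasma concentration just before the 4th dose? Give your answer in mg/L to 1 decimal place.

f = (1/2)^(τ/t½) = (1/2)^(9/5) ≈ 0.2872.
C₀ = D/Vd = 1196/184 ≈ 6.500 mg/L.
Before the 4th dose, 3 doses have been given. Superposition: Cmin = C₀·(f + f² + … + f^3).
≈ 6.500 × (0.2872 + 0.0825 + 0.0237) ≈ 6.500 × 0.3934 ≈ 2.557 mg/L.

2.6 mg/L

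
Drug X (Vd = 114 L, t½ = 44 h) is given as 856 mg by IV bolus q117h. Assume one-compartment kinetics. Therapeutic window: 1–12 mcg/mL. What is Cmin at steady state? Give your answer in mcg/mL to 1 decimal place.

1.4 mcg/mL

τ/t½ = 117/44 ≈ 2.6591, so fraction remaining f = (1/2)^(117/44) ≈ 0.1583.
Accumulation ratio R = 1/(1 − f) ≈ 1/0.8417 ≈ 1.1881.
Each bolus raises the concentration by D/Vd = 856/114 ≈ 7.509 mcg/mL.
Cmax,ss = C₀/(1 − f) ≈ 7.509/0.8417 ≈ 8.921 mcg/mL.
Steady-state trough Cmin,ss = Cmax,ss·f ≈ 8.921 × 0.1583 ≈ 1.412 mcg/mL.
Trough 1.4 mcg/mL vs MEC 1 mcg/mL: adequate.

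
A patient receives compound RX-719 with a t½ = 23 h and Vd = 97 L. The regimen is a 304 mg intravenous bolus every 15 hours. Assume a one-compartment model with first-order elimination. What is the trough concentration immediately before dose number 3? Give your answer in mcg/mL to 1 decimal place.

f = (1/2)^(τ/t½) = (1/2)^(15/23) ≈ 0.6363.
C₀ = D/Vd = 304/97 ≈ 3.134 mcg/mL.
Before the 3rd dose, 2 doses have been given. Superposition: Cmin = C₀·(f + f²).
≈ 3.134 × (0.6363 + 0.4049) ≈ 3.134 × 1.0412 ≈ 3.263 mcg/mL.

3.3 mcg/mL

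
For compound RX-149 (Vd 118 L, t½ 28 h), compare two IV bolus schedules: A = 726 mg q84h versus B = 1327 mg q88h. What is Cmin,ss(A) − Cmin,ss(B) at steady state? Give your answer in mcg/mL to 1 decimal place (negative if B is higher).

Regimen A: f = (1/2)^(84/28) ≈ 0.1250; Cmin,ss = (726/118)·f/(1−f) ≈ 0.879 mcg/mL.
Regimen B: f = (1/2)^(88/28) ≈ 0.1132; Cmin,ss = (1327/118)·f/(1−f) ≈ 1.436 mcg/mL.
Difference ≈ 0.879 − 1.436 ≈ -0.557 mcg/mL.

-0.6 mcg/mL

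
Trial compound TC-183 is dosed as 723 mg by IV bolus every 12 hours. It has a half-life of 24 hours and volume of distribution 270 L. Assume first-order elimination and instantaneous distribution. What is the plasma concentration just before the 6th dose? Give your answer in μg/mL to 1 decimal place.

5.3 μg/mL

f = (1/2)^(τ/t½) = (1/2)^(12/24) ≈ 0.7071.
C₀ = D/Vd = 723/270 ≈ 2.678 μg/mL.
Before the 6th dose, 5 doses have been given. Superposition: Cmin = C₀·(f + f² + … + f^5).
≈ 2.678 × (0.7071 + 0.5000 + 0.3535 + 0.2500 + 0.1768) ≈ 2.678 × 1.9874 ≈ 5.322 μg/mL.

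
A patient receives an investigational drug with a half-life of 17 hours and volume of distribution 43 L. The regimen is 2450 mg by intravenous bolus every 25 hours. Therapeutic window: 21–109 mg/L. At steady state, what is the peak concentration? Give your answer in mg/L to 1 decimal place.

τ/t½ = 25/17 ≈ 1.4706, so fraction remaining f = (1/2)^(25/17) ≈ 0.3608.
Accumulation ratio R = 1/(1 − f) ≈ 1/0.6392 ≈ 1.5645.
Single-dose peak C₀ = D/Vd = 2450/43 ≈ 56.977 mg/L.
Steady-state peak Cmax,ss = C₀·R ≈ 56.977 × 1.5645 ≈ 89.141 mg/L.
Peak 89.1 mg/L vs MTC 109 mg/L: below toxic threshold.

89.1 mg/L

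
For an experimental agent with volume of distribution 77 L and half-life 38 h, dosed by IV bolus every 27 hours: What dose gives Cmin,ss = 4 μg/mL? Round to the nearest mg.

τ/t½ = 27/38 ≈ 0.71053, so f = (1/2)^(27/38) ≈ 0.611097.
Cmin,ss = (D/Vd)·f/(1−f), so D = Cmin,ss·Vd·(1−f)/f.
D = 4 × 77 × (1−f)/f ≈ 4 × 77 × 0.63640 ≈ 196.01 mg.

196 mg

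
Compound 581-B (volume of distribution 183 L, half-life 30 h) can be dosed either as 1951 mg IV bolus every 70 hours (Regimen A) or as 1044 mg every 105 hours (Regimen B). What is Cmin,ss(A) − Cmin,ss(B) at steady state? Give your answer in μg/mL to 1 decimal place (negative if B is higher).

2.1 μg/mL

Regimen A: f = (1/2)^(70/30) ≈ 0.1984; Cmin,ss = (1951/183)·f/(1−f) ≈ 2.639 μg/mL.
Regimen B: f = (1/2)^(105/30) ≈ 0.0884; Cmin,ss = (1044/183)·f/(1−f) ≈ 0.553 μg/mL.
Difference ≈ 2.639 − 0.553 ≈ 2.086 μg/mL.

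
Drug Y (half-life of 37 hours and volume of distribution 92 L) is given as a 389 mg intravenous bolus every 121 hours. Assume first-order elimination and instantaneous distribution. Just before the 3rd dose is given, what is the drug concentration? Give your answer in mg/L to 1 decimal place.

0.5 mg/L

f = (1/2)^(τ/t½) = (1/2)^(121/37) ≈ 0.1036.
C₀ = D/Vd = 389/92 ≈ 4.228 mg/L.
Before the 3rd dose, 2 doses have been given. Superposition: Cmin = C₀·(f + f²).
≈ 4.228 × (0.1036 + 0.0107) ≈ 4.228 × 0.1143 ≈ 0.483 mg/L.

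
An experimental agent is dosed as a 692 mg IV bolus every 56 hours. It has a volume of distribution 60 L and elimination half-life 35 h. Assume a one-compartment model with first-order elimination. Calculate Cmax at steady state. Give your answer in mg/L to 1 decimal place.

17.2 mg/L

τ/t½ = 56/35 ≈ 1.6, so fraction remaining f = (1/2)^(56/35) ≈ 0.3299.
Accumulation ratio R = 1/(1 − f) ≈ 1/0.6701 ≈ 1.4923.
Each bolus raises the concentration by D/Vd = 692/60 ≈ 11.533 mg/L.
Steady-state peak Cmax,ss = C₀·R ≈ 11.533 × 1.4923 ≈ 17.211 mg/L.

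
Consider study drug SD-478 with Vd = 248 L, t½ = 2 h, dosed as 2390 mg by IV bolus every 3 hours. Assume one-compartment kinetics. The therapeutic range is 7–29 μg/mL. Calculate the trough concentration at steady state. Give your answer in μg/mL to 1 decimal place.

5.3 μg/mL

Over one 3-h interval, 3/2 ≈ 1.5 half-lives elapse, leaving f ≈ 0.3536 of each dose.
Each bolus raises the concentration by D/Vd = 2390/248 ≈ 9.637 μg/mL.
Steady-state trough Cmin,ss = C₀·f/(1−f) ≈ 9.637 × 0.3536/0.6464 ≈ 5.272 μg/mL.
Trough 5.3 μg/mL vs MEC 7 μg/mL: subtherapeutic.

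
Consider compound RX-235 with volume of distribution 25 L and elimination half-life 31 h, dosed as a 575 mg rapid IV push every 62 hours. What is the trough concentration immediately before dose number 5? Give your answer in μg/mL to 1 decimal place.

f = (1/2)^(τ/t½) = (1/2)^(62/31) ≈ 0.2500.
C₀ = D/Vd = 575/25 ≈ 23.000 μg/mL.
Before the 5th dose, 4 doses have been given. Superposition: Cmin = C₀·(f + f² + … + f^4).
≈ 23.000 × (0.2500 + 0.0625 + 0.0156 + 0.0039) ≈ 23.000 × 0.3320 ≈ 7.636 μg/mL.

7.6 μg/mL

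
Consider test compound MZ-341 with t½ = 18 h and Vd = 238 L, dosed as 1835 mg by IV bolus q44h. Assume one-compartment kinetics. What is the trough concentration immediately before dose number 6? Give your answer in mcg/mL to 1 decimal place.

f = (1/2)^(τ/t½) = (1/2)^(44/18) ≈ 0.1837.
C₀ = D/Vd = 1835/238 ≈ 7.710 mcg/mL.
Before the 6th dose, 5 doses have been given. Superposition: Cmin = C₀·(f + f² + … + f^5).
≈ 7.710 × (0.1837 + 0.0337 + 0.0062 + 0.0011 + 0.0002) ≈ 7.710 × 0.2249 ≈ 1.734 mcg/mL.

1.7 mcg/mL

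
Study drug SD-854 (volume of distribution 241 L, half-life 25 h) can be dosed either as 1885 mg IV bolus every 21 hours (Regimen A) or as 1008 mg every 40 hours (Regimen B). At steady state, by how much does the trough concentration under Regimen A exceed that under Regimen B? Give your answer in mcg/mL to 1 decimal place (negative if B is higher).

Regimen A: f = (1/2)^(21/25) ≈ 0.5586; Cmin,ss = (1885/241)·f/(1−f) ≈ 9.898 mcg/mL.
Regimen B: f = (1/2)^(40/25) ≈ 0.3299; Cmin,ss = (1008/241)·f/(1−f) ≈ 2.059 mcg/mL.
Difference ≈ 9.898 − 2.059 ≈ 7.839 mcg/mL.

7.8 mcg/mL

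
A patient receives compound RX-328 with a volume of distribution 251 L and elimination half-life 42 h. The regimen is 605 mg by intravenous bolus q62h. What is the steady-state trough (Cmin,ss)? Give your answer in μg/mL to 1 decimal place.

1.4 μg/mL

k = ln2/t½ = ln2/42 ≈ 0.016504 h⁻¹; fraction remaining f = e^(−kτ) = e^(−0.016504×62) ≈ 0.3594.
Accumulation ratio R = 1/(1 − f) ≈ 1/0.6406 ≈ 1.5610.
Each bolus raises the concentration by D/Vd = 605/251 ≈ 2.410 μg/mL.
Cmax,ss = C₀/(1 − f) ≈ 2.410/0.6406 ≈ 3.762 μg/mL.
Steady-state trough Cmin,ss = Cmax,ss·f ≈ 3.762 × 0.3594 ≈ 1.352 μg/mL.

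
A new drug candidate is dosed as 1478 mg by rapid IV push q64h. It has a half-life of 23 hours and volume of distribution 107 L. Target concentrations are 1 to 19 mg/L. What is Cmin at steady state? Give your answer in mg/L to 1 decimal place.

τ/t½ = 64/23 ≈ 2.7826, so fraction remaining f = (1/2)^(64/23) ≈ 0.1453.
At steady state, accumulation factor R = 1/(1 − e^(−kτ)) ≈ 1.1700.
Each bolus raises the concentration by D/Vd = 1478/107 ≈ 13.813 mg/L.
Cmax,ss = C₀/(1 − f) ≈ 13.813/0.8547 ≈ 16.161 mg/L.
One interval later, Cmin,ss = Cmax,ss·e^(−kτ) ≈ 16.161 × 0.1453 ≈ 2.348 mg/L.
Trough 2.3 mg/L vs MEC 1 mg/L: adequate.

2.3 mg/L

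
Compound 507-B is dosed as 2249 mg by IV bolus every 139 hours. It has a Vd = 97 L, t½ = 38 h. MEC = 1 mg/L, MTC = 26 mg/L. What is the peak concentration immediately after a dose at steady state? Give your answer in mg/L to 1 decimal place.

k = ln2/t½ = ln2/38 ≈ 0.018241 h⁻¹; fraction remaining f = e^(−kτ) = e^(−0.018241×139) ≈ 0.0792.
At steady state, accumulation factor R = 1/(1 − e^(−kτ)) ≈ 1.0860.
Each bolus raises the concentration by D/Vd = 2249/97 ≈ 23.186 mg/L.
Cmax,ss = C₀/(1 − f) ≈ 23.186/0.9208 ≈ 25.180 mg/L.
Peak 25.2 mg/L vs MTC 26 mg/L: below toxic threshold.

25.2 mg/L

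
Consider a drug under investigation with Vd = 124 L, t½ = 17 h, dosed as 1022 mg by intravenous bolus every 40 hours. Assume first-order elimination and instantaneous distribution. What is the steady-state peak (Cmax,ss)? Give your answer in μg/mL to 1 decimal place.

10.2 μg/mL

Over one 40-h interval, 40/17 ≈ 2.3529 half-lives elapse, leaving f ≈ 0.1957 of each dose.
Accumulation ratio R = 1/(1 − f) ≈ 1/0.8043 ≈ 1.2433.
Each bolus raises the concentration by D/Vd = 1022/124 ≈ 8.242 μg/mL.
Steady-state peak Cmax,ss = C₀·R ≈ 8.242 × 1.2433 ≈ 10.247 μg/mL.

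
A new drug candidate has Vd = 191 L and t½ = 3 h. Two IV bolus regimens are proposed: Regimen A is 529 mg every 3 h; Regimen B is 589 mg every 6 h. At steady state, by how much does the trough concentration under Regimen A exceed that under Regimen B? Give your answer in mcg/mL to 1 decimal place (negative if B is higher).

1.7 mcg/mL

Regimen A: f = (1/2)^(3/3) ≈ 0.5000; Cmin,ss = (529/191)·f/(1−f) ≈ 2.770 mcg/mL.
Regimen B: f = (1/2)^(6/3) ≈ 0.2500; Cmin,ss = (589/191)·f/(1−f) ≈ 1.028 mcg/mL.
Difference ≈ 2.770 − 1.028 ≈ 1.742 mcg/mL.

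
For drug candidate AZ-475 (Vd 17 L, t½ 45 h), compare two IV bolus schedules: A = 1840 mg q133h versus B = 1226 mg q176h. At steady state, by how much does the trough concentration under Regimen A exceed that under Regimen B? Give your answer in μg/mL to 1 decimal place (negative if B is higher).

10.9 μg/mL

Regimen A: f = (1/2)^(133/45) ≈ 0.1289; Cmin,ss = (1840/17)·f/(1−f) ≈ 16.016 μg/mL.
Regimen B: f = (1/2)^(176/45) ≈ 0.0665; Cmin,ss = (1226/17)·f/(1−f) ≈ 5.137 μg/mL.
Difference ≈ 16.016 − 5.137 ≈ 10.879 μg/mL.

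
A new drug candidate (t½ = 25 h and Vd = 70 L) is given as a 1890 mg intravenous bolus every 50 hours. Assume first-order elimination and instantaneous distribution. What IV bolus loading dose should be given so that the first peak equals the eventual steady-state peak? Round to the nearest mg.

f = (1/2)^(50/25) ≈ 0.250000; accumulation ratio R = 1/(1−f) ≈ 1.33333.
Loading dose to hit Cmax,ss on first dose: D_load = D_maint·R ≈ 1890 × 1.33333 ≈ 2519.99 mg.

2520 mg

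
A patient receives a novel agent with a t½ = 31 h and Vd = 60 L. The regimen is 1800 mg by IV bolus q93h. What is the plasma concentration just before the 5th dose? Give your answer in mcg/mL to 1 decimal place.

4.3 mcg/mL

f = (1/2)^(τ/t½) = (1/2)^(93/31) ≈ 0.1250.
C₀ = D/Vd = 1800/60 ≈ 30.000 mcg/mL.
Before the 5th dose, 4 doses have been given. Superposition: Cmin = C₀·(f + f² + … + f^4).
≈ 30.000 × (0.1250 + 0.0156 + 0.0020 + 0.0002) ≈ 30.000 × 0.1428 ≈ 4.284 mcg/mL.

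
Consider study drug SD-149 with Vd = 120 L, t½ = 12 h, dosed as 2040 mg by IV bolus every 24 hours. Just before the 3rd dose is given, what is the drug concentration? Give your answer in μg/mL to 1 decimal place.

f = (1/2)^(τ/t½) = (1/2)^(24/12) ≈ 0.2500.
C₀ = D/Vd = 2040/120 ≈ 17.000 μg/mL.
Before the 3rd dose, 2 doses have been given. Superposition: Cmin = C₀·(f + f²).
≈ 17.000 × (0.2500 + 0.0625) ≈ 17.000 × 0.3125 ≈ 5.312 μg/mL.

5.3 μg/mL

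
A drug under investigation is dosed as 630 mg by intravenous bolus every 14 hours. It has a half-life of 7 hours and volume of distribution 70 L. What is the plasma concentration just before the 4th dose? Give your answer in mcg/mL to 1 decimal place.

3.0 mcg/mL

f = (1/2)^(τ/t½) = (1/2)^(14/7) ≈ 0.2500.
C₀ = D/Vd = 630/70 ≈ 9.000 mcg/mL.
Before the 4th dose, 3 doses have been given. Superposition: Cmin = C₀·(f + f² + … + f^3).
≈ 9.000 × (0.2500 + 0.0625 + 0.0156) ≈ 9.000 × 0.3281 ≈ 2.953 mcg/mL.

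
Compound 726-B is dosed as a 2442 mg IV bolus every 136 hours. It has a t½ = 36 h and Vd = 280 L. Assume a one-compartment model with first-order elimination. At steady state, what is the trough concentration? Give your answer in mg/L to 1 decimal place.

0.7 mg/L

τ/t½ = 136/36 ≈ 3.7778, so fraction remaining f = (1/2)^(136/36) ≈ 0.0729.
Single-dose peak C₀ = D/Vd = 2442/280 ≈ 8.721 mg/L.
Steady-state trough Cmin,ss = C₀·f/(1−f) ≈ 8.721 × 0.0729/0.9271 ≈ 0.686 mg/L.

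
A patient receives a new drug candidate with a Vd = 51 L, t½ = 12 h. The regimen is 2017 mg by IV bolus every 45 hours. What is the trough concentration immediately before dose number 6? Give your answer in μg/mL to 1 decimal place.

f = (1/2)^(τ/t½) = (1/2)^(45/12) ≈ 0.0743.
C₀ = D/Vd = 2017/51 ≈ 39.549 μg/mL.
Before the 6th dose, 5 doses have been given. Superposition: Cmin = C₀·(f + f² + … + f^5).
≈ 39.549 × (0.0743 + 0.0055 + 0.0004 + 0.0000 + 0.0000) ≈ 39.549 × 0.0802 ≈ 3.172 μg/mL.

3.2 μg/mL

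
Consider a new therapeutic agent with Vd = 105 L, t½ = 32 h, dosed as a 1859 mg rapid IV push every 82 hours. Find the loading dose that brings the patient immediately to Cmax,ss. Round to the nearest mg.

f = (1/2)^(82/32) ≈ 0.169282; accumulation ratio R = 1/(1−f) ≈ 1.20378.
Loading dose to hit Cmax,ss on first dose: D_load = D_maint·R ≈ 1859 × 1.20378 ≈ 2237.83 mg.

2238 mg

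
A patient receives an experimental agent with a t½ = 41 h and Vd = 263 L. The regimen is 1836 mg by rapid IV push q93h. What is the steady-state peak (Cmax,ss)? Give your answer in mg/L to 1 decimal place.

k = ln2/t½ = ln2/41 ≈ 0.016906 h⁻¹; fraction remaining f = e^(−kτ) = e^(−0.016906×93) ≈ 0.2076.
At steady state, accumulation factor R = 1/(1 − e^(−kτ)) ≈ 1.2620.
Each bolus raises the concentration by D/Vd = 1836/263 ≈ 6.981 mg/L.
Steady-state peak Cmax,ss = C₀·R ≈ 6.981 × 1.2620 ≈ 8.810 mg/L.

8.8 mg/L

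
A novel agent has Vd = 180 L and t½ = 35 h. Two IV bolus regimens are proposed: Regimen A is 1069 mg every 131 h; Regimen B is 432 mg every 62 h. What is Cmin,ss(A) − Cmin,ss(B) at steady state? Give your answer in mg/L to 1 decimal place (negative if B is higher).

-0.5 mg/L

Regimen A: f = (1/2)^(131/35) ≈ 0.0747; Cmin,ss = (1069/180)·f/(1−f) ≈ 0.479 mg/L.
Regimen B: f = (1/2)^(62/35) ≈ 0.2929; Cmin,ss = (432/180)·f/(1−f) ≈ 0.994 mg/L.
Difference ≈ 0.479 − 0.994 ≈ -0.515 mg/L.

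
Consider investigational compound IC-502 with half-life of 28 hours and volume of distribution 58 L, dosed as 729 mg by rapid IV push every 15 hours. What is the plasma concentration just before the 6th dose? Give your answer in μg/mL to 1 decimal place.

23.6 μg/mL

f = (1/2)^(τ/t½) = (1/2)^(15/28) ≈ 0.6898.
C₀ = D/Vd = 729/58 ≈ 12.569 μg/mL.
Before the 6th dose, 5 doses have been given. Superposition: Cmin = C₀·(f + f² + … + f^5).
≈ 12.569 × (0.6898 + 0.4758 + 0.3282 + 0.2264 + 0.1562) ≈ 12.569 × 1.8764 ≈ 23.584 μg/mL.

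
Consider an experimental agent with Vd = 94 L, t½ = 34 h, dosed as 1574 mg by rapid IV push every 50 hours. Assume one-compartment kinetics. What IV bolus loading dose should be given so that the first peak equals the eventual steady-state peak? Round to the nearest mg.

f = (1/2)^(50/34) ≈ 0.360835; accumulation ratio R = 1/(1−f) ≈ 1.56454.
Loading dose to hit Cmax,ss on first dose: D_load = D_maint·R ≈ 1574 × 1.56454 ≈ 2462.59 mg.

2463 mg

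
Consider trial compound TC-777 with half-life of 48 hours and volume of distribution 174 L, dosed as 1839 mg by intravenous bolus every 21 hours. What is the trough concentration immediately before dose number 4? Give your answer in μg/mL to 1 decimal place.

f = (1/2)^(τ/t½) = (1/2)^(21/48) ≈ 0.7384.
C₀ = D/Vd = 1839/174 ≈ 10.569 μg/mL.
Before the 4th dose, 3 doses have been given. Superposition: Cmin = C₀·(f + f² + … + f^3).
≈ 10.569 × (0.7384 + 0.5452 + 0.4026) ≈ 10.569 × 1.6862 ≈ 17.821 μg/mL.

17.8 μg/mL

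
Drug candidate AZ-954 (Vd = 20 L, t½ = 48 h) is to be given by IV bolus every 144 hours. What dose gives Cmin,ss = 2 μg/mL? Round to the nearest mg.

τ/t½ = 144/48 ≈ 3, so f = (1/2)^(144/48) ≈ 0.125000.
Cmin,ss = (D/Vd)·f/(1−f), so D = Cmin,ss·Vd·(1−f)/f.
D = 2 × 20 × (1−f)/f ≈ 2 × 20 × 7.00000 ≈ 280.00 mg.

280 mg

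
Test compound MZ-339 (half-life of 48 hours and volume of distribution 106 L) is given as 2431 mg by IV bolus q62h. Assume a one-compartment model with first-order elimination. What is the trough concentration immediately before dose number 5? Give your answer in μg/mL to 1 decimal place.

15.4 μg/mL

f = (1/2)^(τ/t½) = (1/2)^(62/48) ≈ 0.4085.
C₀ = D/Vd = 2431/106 ≈ 22.934 μg/mL.
Before the 5th dose, 4 doses have been given. Superposition: Cmin = C₀·(f + f² + … + f^4).
≈ 22.934 × (0.4085 + 0.1669 + 0.0682 + 0.0278) ≈ 22.934 × 0.6714 ≈ 15.398 μg/mL.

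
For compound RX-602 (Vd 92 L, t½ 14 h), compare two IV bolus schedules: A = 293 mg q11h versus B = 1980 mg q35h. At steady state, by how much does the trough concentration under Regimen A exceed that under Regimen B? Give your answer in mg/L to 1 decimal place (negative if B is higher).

Regimen A: f = (1/2)^(11/14) ≈ 0.5801; Cmin,ss = (293/92)·f/(1−f) ≈ 4.400 mg/L.
Regimen B: f = (1/2)^(35/14) ≈ 0.1768; Cmin,ss = (1980/92)·f/(1−f) ≈ 4.622 mg/L.
Difference ≈ 4.400 − 4.622 ≈ -0.222 mg/L.

-0.2 mg/L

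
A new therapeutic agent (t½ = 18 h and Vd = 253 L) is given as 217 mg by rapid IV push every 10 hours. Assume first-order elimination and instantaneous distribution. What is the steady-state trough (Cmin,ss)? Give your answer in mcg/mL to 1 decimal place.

k = ln2/t½ = ln2/18 ≈ 0.038508 h⁻¹; fraction remaining f = e^(−kτ) = e^(−0.038508×10) ≈ 0.6804.
At steady state, accumulation factor R = 1/(1 − e^(−kτ)) ≈ 3.1289.
Single-dose peak C₀ = D/Vd = 217/253 ≈ 0.858 mcg/mL.
Steady-state peak Cmax,ss = C₀·R ≈ 0.858 × 3.1289 ≈ 2.685 mcg/mL.
One interval later, Cmin,ss = Cmax,ss·e^(−kτ) ≈ 2.685 × 0.6804 ≈ 1.827 mcg/mL.

1.8 mcg/mL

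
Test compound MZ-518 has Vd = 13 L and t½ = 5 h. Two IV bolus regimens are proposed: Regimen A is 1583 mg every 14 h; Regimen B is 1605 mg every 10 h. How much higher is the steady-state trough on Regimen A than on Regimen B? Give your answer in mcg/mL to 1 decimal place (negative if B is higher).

Regimen A: f = (1/2)^(14/5) ≈ 0.1436; Cmin,ss = (1583/13)·f/(1−f) ≈ 20.418 mcg/mL.
Regimen B: f = (1/2)^(10/5) ≈ 0.2500; Cmin,ss = (1605/13)·f/(1−f) ≈ 41.154 mcg/mL.
Difference ≈ 20.418 − 41.154 ≈ -20.736 mcg/mL.

-20.7 mcg/mL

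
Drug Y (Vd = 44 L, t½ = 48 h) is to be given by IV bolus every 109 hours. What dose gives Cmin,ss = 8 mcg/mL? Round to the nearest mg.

1347 mg

τ/t½ = 109/48 ≈ 2.2708, so f = (1/2)^(109/48) ≈ 0.207210.
Cmin,ss = (D/Vd)·f/(1−f), so D = Cmin,ss·Vd·(1−f)/f.
D = 8 × 44 × (1−f)/f ≈ 8 × 44 × 3.82602 ≈ 1346.76 mg.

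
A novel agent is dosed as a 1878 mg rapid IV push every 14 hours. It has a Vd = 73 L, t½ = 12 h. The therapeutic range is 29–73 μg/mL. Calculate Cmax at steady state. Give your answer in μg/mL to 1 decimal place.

46.4 μg/mL

Over one 14-h interval, 14/12 ≈ 1.1667 half-lives elapse, leaving f ≈ 0.4454 of each dose.
At steady state, accumulation factor R = 1/(1 − e^(−kτ)) ≈ 1.8031.
Each bolus raises the concentration by D/Vd = 1878/73 ≈ 25.726 μg/mL.
Cmax,ss = C₀/(1 − f) ≈ 25.726/0.5546 ≈ 46.387 μg/mL.
Peak 46.4 μg/mL vs MTC 73 μg/mL: below toxic threshold.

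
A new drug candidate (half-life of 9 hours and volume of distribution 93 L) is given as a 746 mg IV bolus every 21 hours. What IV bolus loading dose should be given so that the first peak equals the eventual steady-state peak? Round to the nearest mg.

931 mg

f = (1/2)^(21/9) ≈ 0.198425; accumulation ratio R = 1/(1−f) ≈ 1.24754.
Loading dose to hit Cmax,ss on first dose: D_load = D_maint·R ≈ 746 × 1.24754 ≈ 930.66 mg.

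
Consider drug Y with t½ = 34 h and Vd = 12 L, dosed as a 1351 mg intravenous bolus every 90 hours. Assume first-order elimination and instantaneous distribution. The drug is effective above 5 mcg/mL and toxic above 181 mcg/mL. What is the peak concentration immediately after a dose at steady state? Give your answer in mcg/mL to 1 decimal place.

Over one 90-h interval, 90/34 ≈ 2.6471 half-lives elapse, leaving f ≈ 0.1596 of each dose.
Accumulation ratio R = 1/(1 − f) ≈ 1/0.8404 ≈ 1.1899.
Each bolus raises the concentration by D/Vd = 1351/12 ≈ 112.583 mcg/mL.
Cmax,ss = C₀/(1 − f) ≈ 112.583/0.8404 ≈ 133.964 mcg/mL.
Peak 134.0 mcg/mL vs MTC 181 mcg/mL: below toxic threshold.

134.0 mcg/mL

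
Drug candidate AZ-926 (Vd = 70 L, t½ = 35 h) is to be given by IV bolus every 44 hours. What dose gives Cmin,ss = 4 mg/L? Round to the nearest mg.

389 mg

τ/t½ = 44/35 ≈ 1.2571, so f = (1/2)^(44/35) ≈ 0.418372.
Cmin,ss = (D/Vd)·f/(1−f), so D = Cmin,ss·Vd·(1−f)/f.
D = 4 × 70 × (1−f)/f ≈ 4 × 70 × 1.39022 ≈ 389.26 mg.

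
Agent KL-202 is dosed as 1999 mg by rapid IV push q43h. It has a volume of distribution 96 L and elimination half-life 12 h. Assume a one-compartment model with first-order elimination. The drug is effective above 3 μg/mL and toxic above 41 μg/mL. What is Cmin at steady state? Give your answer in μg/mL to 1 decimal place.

1.9 μg/mL

τ/t½ = 43/12 ≈ 3.5833, so fraction remaining f = (1/2)^(43/12) ≈ 0.0834.
Single-dose peak C₀ = D/Vd = 1999/96 ≈ 20.823 μg/mL.
Steady-state trough Cmin,ss = C₀·f/(1−f) ≈ 20.823 × 0.0834/0.9166 ≈ 1.895 μg/mL.
Trough 1.9 μg/mL vs MEC 3 μg/mL: subtherapeutic.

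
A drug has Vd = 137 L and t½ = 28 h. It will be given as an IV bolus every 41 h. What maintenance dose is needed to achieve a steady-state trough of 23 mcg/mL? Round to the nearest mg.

τ/t½ = 41/28 ≈ 1.4643, so f = (1/2)^(41/28) ≈ 0.362415.
Cmin,ss = (D/Vd)·f/(1−f), so D = Cmin,ss·Vd·(1−f)/f.
D = 23 × 137 × (1−f)/f ≈ 23 × 137 × 1.75927 ≈ 5543.46 mg.

5543 mg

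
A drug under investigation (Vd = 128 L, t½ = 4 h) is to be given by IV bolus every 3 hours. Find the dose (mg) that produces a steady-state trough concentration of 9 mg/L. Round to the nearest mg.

τ/t½ = 3/4 ≈ 0.75, so f = (1/2)^(3/4) ≈ 0.594604.
Cmin,ss = (D/Vd)·f/(1−f), so D = Cmin,ss·Vd·(1−f)/f.
D = 9 × 128 × (1−f)/f ≈ 9 × 128 × 0.68179 ≈ 785.42 mg.

785 mg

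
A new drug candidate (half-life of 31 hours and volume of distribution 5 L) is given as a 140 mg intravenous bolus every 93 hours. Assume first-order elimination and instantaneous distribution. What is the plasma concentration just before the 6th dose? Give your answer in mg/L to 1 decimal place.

f = (1/2)^(τ/t½) = (1/2)^(93/31) ≈ 0.1250.
C₀ = D/Vd = 140/5 ≈ 28.000 mg/L.
Before the 6th dose, 5 doses have been given. Superposition: Cmin = C₀·(f + f² + … + f^5).
≈ 28.000 × (0.1250 + 0.0156 + 0.0020 + 0.0002 + 0.0000) ≈ 28.000 × 0.1428 ≈ 3.998 mg/L.

4.0 mg/L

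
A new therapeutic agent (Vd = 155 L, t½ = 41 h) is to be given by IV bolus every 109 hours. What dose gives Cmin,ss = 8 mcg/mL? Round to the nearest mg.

τ/t½ = 109/41 ≈ 2.6585, so f = (1/2)^(109/41) ≈ 0.158380.
Cmin,ss = (D/Vd)·f/(1−f), so D = Cmin,ss·Vd·(1−f)/f.
D = 8 × 155 × (1−f)/f ≈ 8 × 155 × 5.31393 ≈ 6589.27 mg.

6589 mg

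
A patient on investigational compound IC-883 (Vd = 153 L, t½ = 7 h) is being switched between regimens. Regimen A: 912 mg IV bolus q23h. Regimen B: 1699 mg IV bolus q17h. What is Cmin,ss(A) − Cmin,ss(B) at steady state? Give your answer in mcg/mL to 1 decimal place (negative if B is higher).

Regimen A: f = (1/2)^(23/7) ≈ 0.1025; Cmin,ss = (912/153)·f/(1−f) ≈ 0.681 mcg/mL.
Regimen B: f = (1/2)^(17/7) ≈ 0.1857; Cmin,ss = (1699/153)·f/(1−f) ≈ 2.532 mcg/mL.
Difference ≈ 0.681 − 2.532 ≈ -1.851 mcg/mL.

-1.9 mcg/mL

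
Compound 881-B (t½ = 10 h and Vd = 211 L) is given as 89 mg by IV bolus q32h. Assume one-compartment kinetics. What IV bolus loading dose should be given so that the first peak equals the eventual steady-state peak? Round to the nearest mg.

f = (1/2)^(32/10) ≈ 0.108819; accumulation ratio R = 1/(1−f) ≈ 1.12211.
Loading dose to hit Cmax,ss on first dose: D_load = D_maint·R ≈ 89 × 1.12211 ≈ 99.87 mg.

100 mg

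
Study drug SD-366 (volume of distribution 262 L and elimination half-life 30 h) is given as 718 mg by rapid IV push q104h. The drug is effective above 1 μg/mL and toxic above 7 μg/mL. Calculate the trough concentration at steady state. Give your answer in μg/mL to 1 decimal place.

0.3 μg/mL

Over one 104-h interval, 104/30 ≈ 3.4667 half-lives elapse, leaving f ≈ 0.0905 of each dose.
Each bolus raises the concentration by D/Vd = 718/262 ≈ 2.740 μg/mL.
Steady-state trough Cmin,ss = C₀·f/(1−f) ≈ 2.740 × 0.0905/0.9095 ≈ 0.273 μg/mL.
Trough 0.3 μg/mL vs MEC 1 μg/mL: subtherapeutic.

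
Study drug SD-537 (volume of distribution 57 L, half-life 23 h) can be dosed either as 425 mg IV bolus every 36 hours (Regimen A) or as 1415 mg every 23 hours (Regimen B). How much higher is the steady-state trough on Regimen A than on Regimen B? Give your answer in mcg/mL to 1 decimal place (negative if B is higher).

-21.0 mcg/mL

Regimen A: f = (1/2)^(36/23) ≈ 0.3379; Cmin,ss = (425/57)·f/(1−f) ≈ 3.805 mcg/mL.
Regimen B: f = (1/2)^(23/23) ≈ 0.5000; Cmin,ss = (1415/57)·f/(1−f) ≈ 24.825 mcg/mL.
Difference ≈ 3.805 − 24.825 ≈ -21.020 mcg/mL.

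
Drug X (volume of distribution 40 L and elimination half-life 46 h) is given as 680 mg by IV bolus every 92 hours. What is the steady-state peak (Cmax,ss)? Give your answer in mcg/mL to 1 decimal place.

22.7 mcg/mL

τ = 92 h = 2 half-lives, so f = (1/2)^2 = 0.25.
At steady state, R = 1/(1 − 0.25) = 4/3.
Single-dose peak C₀ = D/Vd = 680/40 = 17 mcg/mL.
Steady-state peak Cmax,ss = C₀·R = 17 × 4/3 ≈ 22.667 mcg/mL.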